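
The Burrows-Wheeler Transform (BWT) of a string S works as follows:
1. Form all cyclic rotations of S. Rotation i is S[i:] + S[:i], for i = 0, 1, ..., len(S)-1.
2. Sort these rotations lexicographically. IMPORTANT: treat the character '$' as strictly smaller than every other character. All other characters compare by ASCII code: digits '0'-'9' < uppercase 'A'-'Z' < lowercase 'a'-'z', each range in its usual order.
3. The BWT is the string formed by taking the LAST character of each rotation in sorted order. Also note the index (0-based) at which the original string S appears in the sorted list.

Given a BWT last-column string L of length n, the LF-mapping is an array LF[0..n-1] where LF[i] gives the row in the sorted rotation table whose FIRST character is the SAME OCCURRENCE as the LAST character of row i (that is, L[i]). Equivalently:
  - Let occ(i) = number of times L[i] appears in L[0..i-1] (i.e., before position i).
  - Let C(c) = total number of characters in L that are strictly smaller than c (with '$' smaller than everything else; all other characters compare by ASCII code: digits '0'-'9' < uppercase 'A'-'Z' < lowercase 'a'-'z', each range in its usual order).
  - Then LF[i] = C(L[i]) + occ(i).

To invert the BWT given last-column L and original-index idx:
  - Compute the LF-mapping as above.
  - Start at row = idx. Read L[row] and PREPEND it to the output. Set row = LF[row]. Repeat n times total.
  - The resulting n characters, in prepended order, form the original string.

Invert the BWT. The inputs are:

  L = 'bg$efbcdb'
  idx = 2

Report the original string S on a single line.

LF mapping: 1 8 0 6 7 2 4 5 3
Walk LF starting at row 2, prepending L[row]:
  step 1: row=2, L[2]='$', prepend. Next row=LF[2]=0
  step 2: row=0, L[0]='b', prepend. Next row=LF[0]=1
  step 3: row=1, L[1]='g', prepend. Next row=LF[1]=8
  step 4: row=8, L[8]='b', prepend. Next row=LF[8]=3
  step 5: row=3, L[3]='e', prepend. Next row=LF[3]=6
  step 6: row=6, L[6]='c', prepend. Next row=LF[6]=4
  step 7: row=4, L[4]='f', prepend. Next row=LF[4]=7
  step 8: row=7, L[7]='d', prepend. Next row=LF[7]=5
  step 9: row=5, L[5]='b', prepend. Next row=LF[5]=2
Reversed output: bdfcebgb$

Answer: bdfcebgb$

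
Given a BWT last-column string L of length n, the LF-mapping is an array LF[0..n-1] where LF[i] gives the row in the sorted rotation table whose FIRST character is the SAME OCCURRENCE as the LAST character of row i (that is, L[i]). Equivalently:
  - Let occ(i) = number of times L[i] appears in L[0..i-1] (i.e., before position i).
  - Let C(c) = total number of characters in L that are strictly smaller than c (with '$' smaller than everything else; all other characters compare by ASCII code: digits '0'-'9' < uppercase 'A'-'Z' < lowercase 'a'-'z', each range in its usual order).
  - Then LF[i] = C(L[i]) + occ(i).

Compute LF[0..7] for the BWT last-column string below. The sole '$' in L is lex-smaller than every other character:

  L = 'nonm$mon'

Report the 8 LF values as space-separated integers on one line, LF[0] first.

Answer: 3 6 4 1 0 2 7 5

Derivation:
Char counts: '$':1, 'm':2, 'n':3, 'o':2
C (first-col start): C('$')=0, C('m')=1, C('n')=3, C('o')=6
L[0]='n': occ=0, LF[0]=C('n')+0=3+0=3
L[1]='o': occ=0, LF[1]=C('o')+0=6+0=6
L[2]='n': occ=1, LF[2]=C('n')+1=3+1=4
L[3]='m': occ=0, LF[3]=C('m')+0=1+0=1
L[4]='$': occ=0, LF[4]=C('$')+0=0+0=0
L[5]='m': occ=1, LF[5]=C('m')+1=1+1=2
L[6]='o': occ=1, LF[6]=C('o')+1=6+1=7
L[7]='n': occ=2, LF[7]=C('n')+2=3+2=5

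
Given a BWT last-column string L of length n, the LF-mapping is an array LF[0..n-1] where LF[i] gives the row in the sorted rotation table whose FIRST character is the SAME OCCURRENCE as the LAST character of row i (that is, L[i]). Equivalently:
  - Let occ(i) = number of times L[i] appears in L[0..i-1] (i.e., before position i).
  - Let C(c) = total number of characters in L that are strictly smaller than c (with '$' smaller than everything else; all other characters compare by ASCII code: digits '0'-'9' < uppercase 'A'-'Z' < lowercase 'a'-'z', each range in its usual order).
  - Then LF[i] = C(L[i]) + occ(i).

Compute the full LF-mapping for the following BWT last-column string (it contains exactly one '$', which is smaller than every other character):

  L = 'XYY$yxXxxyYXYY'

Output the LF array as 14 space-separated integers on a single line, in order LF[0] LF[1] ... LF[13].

Answer: 1 4 5 0 12 9 2 10 11 13 6 3 7 8

Derivation:
Char counts: '$':1, 'X':3, 'Y':5, 'x':3, 'y':2
C (first-col start): C('$')=0, C('X')=1, C('Y')=4, C('x')=9, C('y')=12
L[0]='X': occ=0, LF[0]=C('X')+0=1+0=1
L[1]='Y': occ=0, LF[1]=C('Y')+0=4+0=4
L[2]='Y': occ=1, LF[2]=C('Y')+1=4+1=5
L[3]='$': occ=0, LF[3]=C('$')+0=0+0=0
L[4]='y': occ=0, LF[4]=C('y')+0=12+0=12
L[5]='x': occ=0, LF[5]=C('x')+0=9+0=9
L[6]='X': occ=1, LF[6]=C('X')+1=1+1=2
L[7]='x': occ=1, LF[7]=C('x')+1=9+1=10
L[8]='x': occ=2, LF[8]=C('x')+2=9+2=11
L[9]='y': occ=1, LF[9]=C('y')+1=12+1=13
L[10]='Y': occ=2, LF[10]=C('Y')+2=4+2=6
L[11]='X': occ=2, LF[11]=C('X')+2=1+2=3
L[12]='Y': occ=3, LF[12]=C('Y')+3=4+3=7
L[13]='Y': occ=4, LF[13]=C('Y')+4=4+4=8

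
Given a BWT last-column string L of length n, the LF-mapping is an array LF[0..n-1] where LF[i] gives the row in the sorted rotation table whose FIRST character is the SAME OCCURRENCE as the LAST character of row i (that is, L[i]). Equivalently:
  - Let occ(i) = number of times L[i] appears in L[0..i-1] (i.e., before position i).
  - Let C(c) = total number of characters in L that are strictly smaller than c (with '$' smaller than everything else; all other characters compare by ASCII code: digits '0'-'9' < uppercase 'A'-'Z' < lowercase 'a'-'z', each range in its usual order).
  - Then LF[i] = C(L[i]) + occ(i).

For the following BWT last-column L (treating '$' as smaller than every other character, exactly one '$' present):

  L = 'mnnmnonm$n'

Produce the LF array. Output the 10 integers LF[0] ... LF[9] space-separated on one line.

Answer: 1 4 5 2 6 9 7 3 0 8

Derivation:
Char counts: '$':1, 'm':3, 'n':5, 'o':1
C (first-col start): C('$')=0, C('m')=1, C('n')=4, C('o')=9
L[0]='m': occ=0, LF[0]=C('m')+0=1+0=1
L[1]='n': occ=0, LF[1]=C('n')+0=4+0=4
L[2]='n': occ=1, LF[2]=C('n')+1=4+1=5
L[3]='m': occ=1, LF[3]=C('m')+1=1+1=2
L[4]='n': occ=2, LF[4]=C('n')+2=4+2=6
L[5]='o': occ=0, LF[5]=C('o')+0=9+0=9
L[6]='n': occ=3, LF[6]=C('n')+3=4+3=7
L[7]='m': occ=2, LF[7]=C('m')+2=1+2=3
L[8]='$': occ=0, LF[8]=C('$')+0=0+0=0
L[9]='n': occ=4, LF[9]=C('n')+4=4+4=8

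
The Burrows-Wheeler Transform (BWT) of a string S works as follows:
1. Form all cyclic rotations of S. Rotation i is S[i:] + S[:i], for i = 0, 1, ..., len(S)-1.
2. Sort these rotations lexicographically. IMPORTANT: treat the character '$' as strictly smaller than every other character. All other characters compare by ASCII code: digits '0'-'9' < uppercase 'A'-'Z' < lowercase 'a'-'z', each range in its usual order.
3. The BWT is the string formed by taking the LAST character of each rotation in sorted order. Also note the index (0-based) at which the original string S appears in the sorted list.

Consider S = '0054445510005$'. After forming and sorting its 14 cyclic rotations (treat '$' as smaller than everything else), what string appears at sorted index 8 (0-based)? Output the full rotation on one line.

All 14 rotations (rotation i = S[i:]+S[:i]):
  rot[0] = 0054445510005$
  rot[1] = 054445510005$0
  rot[2] = 54445510005$00
  rot[3] = 4445510005$005
  rot[4] = 445510005$0054
  rot[5] = 45510005$00544
  rot[6] = 5510005$005444
  rot[7] = 510005$0054445
  rot[8] = 10005$00544455
  rot[9] = 0005$005444551
  rot[10] = 005$0054445510
  rot[11] = 05$00544455100
  rot[12] = 5$005444551000
  rot[13] = $0054445510005
Sorted (with $ < everything):
  sorted[0] = $0054445510005
  sorted[1] = 0005$005444551
  sorted[2] = 005$0054445510
  sorted[3] = 0054445510005$
  sorted[4] = 05$00544455100
  sorted[5] = 054445510005$0
  sorted[6] = 10005$00544455
  sorted[7] = 4445510005$005
  sorted[8] = 445510005$0054
  sorted[9] = 45510005$00544
  sorted[10] = 5$005444551000
  sorted[11] = 510005$0054445
  sorted[12] = 54445510005$00
  sorted[13] = 5510005$005444
sorted[8] = 445510005$0054

Answer: 445510005$0054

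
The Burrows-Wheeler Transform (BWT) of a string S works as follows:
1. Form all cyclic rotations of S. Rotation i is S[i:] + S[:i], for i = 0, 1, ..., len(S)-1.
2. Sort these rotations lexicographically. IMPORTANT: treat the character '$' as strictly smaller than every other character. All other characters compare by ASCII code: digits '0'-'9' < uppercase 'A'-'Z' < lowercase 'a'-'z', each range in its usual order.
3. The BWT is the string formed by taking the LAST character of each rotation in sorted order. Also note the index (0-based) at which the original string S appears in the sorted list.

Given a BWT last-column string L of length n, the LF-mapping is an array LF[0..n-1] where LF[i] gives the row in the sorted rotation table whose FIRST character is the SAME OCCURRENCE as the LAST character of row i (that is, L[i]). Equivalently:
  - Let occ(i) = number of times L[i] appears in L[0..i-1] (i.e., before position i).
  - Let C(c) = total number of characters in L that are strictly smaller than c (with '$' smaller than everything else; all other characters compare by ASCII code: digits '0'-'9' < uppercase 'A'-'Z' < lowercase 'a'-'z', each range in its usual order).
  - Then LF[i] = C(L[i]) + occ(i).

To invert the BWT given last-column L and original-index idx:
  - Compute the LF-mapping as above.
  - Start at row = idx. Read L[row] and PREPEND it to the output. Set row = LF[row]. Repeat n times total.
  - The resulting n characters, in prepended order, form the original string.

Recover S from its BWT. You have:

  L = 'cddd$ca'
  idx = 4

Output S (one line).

Answer: dadcdc$

Derivation:
LF mapping: 2 4 5 6 0 3 1
Walk LF starting at row 4, prepending L[row]:
  step 1: row=4, L[4]='$', prepend. Next row=LF[4]=0
  step 2: row=0, L[0]='c', prepend. Next row=LF[0]=2
  step 3: row=2, L[2]='d', prepend. Next row=LF[2]=5
  step 4: row=5, L[5]='c', prepend. Next row=LF[5]=3
  step 5: row=3, L[3]='d', prepend. Next row=LF[3]=6
  step 6: row=6, L[6]='a', prepend. Next row=LF[6]=1
  step 7: row=1, L[1]='d', prepend. Next row=LF[1]=4
Reversed output: dadcdc$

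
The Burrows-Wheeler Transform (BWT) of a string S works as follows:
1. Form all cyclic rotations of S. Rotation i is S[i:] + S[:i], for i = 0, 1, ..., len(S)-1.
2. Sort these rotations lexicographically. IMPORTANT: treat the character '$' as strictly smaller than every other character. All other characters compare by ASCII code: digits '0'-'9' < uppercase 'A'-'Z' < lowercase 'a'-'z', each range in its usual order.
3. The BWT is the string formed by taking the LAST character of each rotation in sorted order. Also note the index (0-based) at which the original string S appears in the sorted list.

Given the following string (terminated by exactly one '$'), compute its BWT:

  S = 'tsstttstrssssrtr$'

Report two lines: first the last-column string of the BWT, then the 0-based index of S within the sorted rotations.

Answer: rttssssrttsrs$tts
13

Derivation:
All 17 rotations (rotation i = S[i:]+S[:i]):
  rot[0] = tsstttstrssssrtr$
  rot[1] = sstttstrssssrtr$t
  rot[2] = stttstrssssrtr$ts
  rot[3] = tttstrssssrtr$tss
  rot[4] = ttstrssssrtr$tsst
  rot[5] = tstrssssrtr$tsstt
  rot[6] = strssssrtr$tssttt
  rot[7] = trssssrtr$tssttts
  rot[8] = rssssrtr$tsstttst
  rot[9] = ssssrtr$tsstttstr
  rot[10] = sssrtr$tsstttstrs
  rot[11] = ssrtr$tsstttstrss
  rot[12] = srtr$tsstttstrsss
  rot[13] = rtr$tsstttstrssss
  rot[14] = tr$tsstttstrssssr
  rot[15] = r$tsstttstrssssrt
  rot[16] = $tsstttstrssssrtr
Sorted (with $ < everything):
  sorted[0] = $tsstttstrssssrtr  (last char: 'r')
  sorted[1] = r$tsstttstrssssrt  (last char: 't')
  sorted[2] = rssssrtr$tsstttst  (last char: 't')
  sorted[3] = rtr$tsstttstrssss  (last char: 's')
  sorted[4] = srtr$tsstttstrsss  (last char: 's')
  sorted[5] = ssrtr$tsstttstrss  (last char: 's')
  sorted[6] = sssrtr$tsstttstrs  (last char: 's')
  sorted[7] = ssssrtr$tsstttstr  (last char: 'r')
  sorted[8] = sstttstrssssrtr$t  (last char: 't')
  sorted[9] = strssssrtr$tssttt  (last char: 't')
  sorted[10] = stttstrssssrtr$ts  (last char: 's')
  sorted[11] = tr$tsstttstrssssr  (last char: 'r')
  sorted[12] = trssssrtr$tssttts  (last char: 's')
  sorted[13] = tsstttstrssssrtr$  (last char: '$')
  sorted[14] = tstrssssrtr$tsstt  (last char: 't')
  sorted[15] = ttstrssssrtr$tsst  (last char: 't')
  sorted[16] = tttstrssssrtr$tss  (last char: 's')
Last column: rttssssrttsrs$tts
Original string S is at sorted index 13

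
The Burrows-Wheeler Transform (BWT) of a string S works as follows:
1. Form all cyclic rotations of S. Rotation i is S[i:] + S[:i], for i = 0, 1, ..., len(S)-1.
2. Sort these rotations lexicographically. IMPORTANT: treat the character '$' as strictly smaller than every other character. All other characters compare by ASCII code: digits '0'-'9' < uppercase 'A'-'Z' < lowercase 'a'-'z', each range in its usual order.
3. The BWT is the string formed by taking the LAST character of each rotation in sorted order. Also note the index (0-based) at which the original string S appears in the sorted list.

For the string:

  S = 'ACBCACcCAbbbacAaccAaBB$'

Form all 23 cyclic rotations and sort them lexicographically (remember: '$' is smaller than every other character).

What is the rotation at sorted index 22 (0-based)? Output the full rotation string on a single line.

Answer: ccAaBB$ACBCACcCAbbbacAa

Derivation:
All 23 rotations (rotation i = S[i:]+S[:i]):
  rot[0] = ACBCACcCAbbbacAaccAaBB$
  rot[1] = CBCACcCAbbbacAaccAaBB$A
  rot[2] = BCACcCAbbbacAaccAaBB$AC
  rot[3] = CACcCAbbbacAaccAaBB$ACB
  rot[4] = ACcCAbbbacAaccAaBB$ACBC
  rot[5] = CcCAbbbacAaccAaBB$ACBCA
  rot[6] = cCAbbbacAaccAaBB$ACBCAC
  rot[7] = CAbbbacAaccAaBB$ACBCACc
  rot[8] = AbbbacAaccAaBB$ACBCACcC
  rot[9] = bbbacAaccAaBB$ACBCACcCA
  rot[10] = bbacAaccAaBB$ACBCACcCAb
  rot[11] = bacAaccAaBB$ACBCACcCAbb
  rot[12] = acAaccAaBB$ACBCACcCAbbb
  rot[13] = cAaccAaBB$ACBCACcCAbbba
  rot[14] = AaccAaBB$ACBCACcCAbbbac
  rot[15] = accAaBB$ACBCACcCAbbbacA
  rot[16] = ccAaBB$ACBCACcCAbbbacAa
  rot[17] = cAaBB$ACBCACcCAbbbacAac
  rot[18] = AaBB$ACBCACcCAbbbacAacc
  rot[19] = aBB$ACBCACcCAbbbacAaccA
  rot[20] = BB$ACBCACcCAbbbacAaccAa
  rot[21] = B$ACBCACcCAbbbacAaccAaB
  rot[22] = $ACBCACcCAbbbacAaccAaBB
Sorted (with $ < everything):
  sorted[0] = $ACBCACcCAbbbacAaccAaBB
  sorted[1] = ACBCACcCAbbbacAaccAaBB$
  sorted[2] = ACcCAbbbacAaccAaBB$ACBC
  sorted[3] = AaBB$ACBCACcCAbbbacAacc
  sorted[4] = AaccAaBB$ACBCACcCAbbbac
  sorted[5] = AbbbacAaccAaBB$ACBCACcC
  sorted[6] = B$ACBCACcCAbbbacAaccAaB
  sorted[7] = BB$ACBCACcCAbbbacAaccAa
  sorted[8] = BCACcCAbbbacAaccAaBB$AC
  sorted[9] = CACcCAbbbacAaccAaBB$ACB
  sorted[10] = CAbbbacAaccAaBB$ACBCACc
  sorted[11] = CBCACcCAbbbacAaccAaBB$A
  sorted[12] = CcCAbbbacAaccAaBB$ACBCA
  sorted[13] = aBB$ACBCACcCAbbbacAaccA
  sorted[14] = acAaccAaBB$ACBCACcCAbbb
  sorted[15] = accAaBB$ACBCACcCAbbbacA
  sorted[16] = bacAaccAaBB$ACBCACcCAbb
  sorted[17] = bbacAaccAaBB$ACBCACcCAb
  sorted[18] = bbbacAaccAaBB$ACBCACcCA
  sorted[19] = cAaBB$ACBCACcCAbbbacAac
  sorted[20] = cAaccAaBB$ACBCACcCAbbba
  sorted[21] = cCAbbbacAaccAaBB$ACBCAC
  sorted[22] = ccAaBB$ACBCACcCAbbbacAa
sorted[22] = ccAaBB$ACBCACcCAbbbacAa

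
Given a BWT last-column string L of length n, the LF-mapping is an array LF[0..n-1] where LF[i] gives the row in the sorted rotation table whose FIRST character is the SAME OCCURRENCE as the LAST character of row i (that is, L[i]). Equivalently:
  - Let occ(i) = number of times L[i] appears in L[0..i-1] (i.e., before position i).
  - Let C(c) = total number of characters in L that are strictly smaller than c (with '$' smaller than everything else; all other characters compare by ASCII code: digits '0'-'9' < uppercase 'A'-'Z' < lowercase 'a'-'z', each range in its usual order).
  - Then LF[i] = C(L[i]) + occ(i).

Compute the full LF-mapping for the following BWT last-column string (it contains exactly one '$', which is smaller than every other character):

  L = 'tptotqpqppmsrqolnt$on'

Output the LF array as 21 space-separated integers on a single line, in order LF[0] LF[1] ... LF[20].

Answer: 17 8 18 5 19 12 9 13 10 11 2 16 15 14 6 1 3 20 0 7 4

Derivation:
Char counts: '$':1, 'l':1, 'm':1, 'n':2, 'o':3, 'p':4, 'q':3, 'r':1, 's':1, 't':4
C (first-col start): C('$')=0, C('l')=1, C('m')=2, C('n')=3, C('o')=5, C('p')=8, C('q')=12, C('r')=15, C('s')=16, C('t')=17
L[0]='t': occ=0, LF[0]=C('t')+0=17+0=17
L[1]='p': occ=0, LF[1]=C('p')+0=8+0=8
L[2]='t': occ=1, LF[2]=C('t')+1=17+1=18
L[3]='o': occ=0, LF[3]=C('o')+0=5+0=5
L[4]='t': occ=2, LF[4]=C('t')+2=17+2=19
L[5]='q': occ=0, LF[5]=C('q')+0=12+0=12
L[6]='p': occ=1, LF[6]=C('p')+1=8+1=9
L[7]='q': occ=1, LF[7]=C('q')+1=12+1=13
L[8]='p': occ=2, LF[8]=C('p')+2=8+2=10
L[9]='p': occ=3, LF[9]=C('p')+3=8+3=11
L[10]='m': occ=0, LF[10]=C('m')+0=2+0=2
L[11]='s': occ=0, LF[11]=C('s')+0=16+0=16
L[12]='r': occ=0, LF[12]=C('r')+0=15+0=15
L[13]='q': occ=2, LF[13]=C('q')+2=12+2=14
L[14]='o': occ=1, LF[14]=C('o')+1=5+1=6
L[15]='l': occ=0, LF[15]=C('l')+0=1+0=1
L[16]='n': occ=0, LF[16]=C('n')+0=3+0=3
L[17]='t': occ=3, LF[17]=C('t')+3=17+3=20
L[18]='$': occ=0, LF[18]=C('$')+0=0+0=0
L[19]='o': occ=2, LF[19]=C('o')+2=5+2=7
L[20]='n': occ=1, LF[20]=C('n')+1=3+1=4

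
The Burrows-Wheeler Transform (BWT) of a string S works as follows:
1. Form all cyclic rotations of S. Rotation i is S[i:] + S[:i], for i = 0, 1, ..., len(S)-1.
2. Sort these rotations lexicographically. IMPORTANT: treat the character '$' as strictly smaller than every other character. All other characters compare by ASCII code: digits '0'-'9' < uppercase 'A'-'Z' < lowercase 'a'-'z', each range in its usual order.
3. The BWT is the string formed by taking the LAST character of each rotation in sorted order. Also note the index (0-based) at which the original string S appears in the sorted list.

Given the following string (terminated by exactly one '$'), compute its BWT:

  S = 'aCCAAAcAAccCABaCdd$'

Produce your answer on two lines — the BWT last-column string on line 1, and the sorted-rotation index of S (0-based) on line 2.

Answer: dCAcCAAACcaa$BAcAdC
12

Derivation:
All 19 rotations (rotation i = S[i:]+S[:i]):
  rot[0] = aCCAAAcAAccCABaCdd$
  rot[1] = CCAAAcAAccCABaCdd$a
  rot[2] = CAAAcAAccCABaCdd$aC
  rot[3] = AAAcAAccCABaCdd$aCC
  rot[4] = AAcAAccCABaCdd$aCCA
  rot[5] = AcAAccCABaCdd$aCCAA
  rot[6] = cAAccCABaCdd$aCCAAA
  rot[7] = AAccCABaCdd$aCCAAAc
  rot[8] = AccCABaCdd$aCCAAAcA
  rot[9] = ccCABaCdd$aCCAAAcAA
  rot[10] = cCABaCdd$aCCAAAcAAc
  rot[11] = CABaCdd$aCCAAAcAAcc
  rot[12] = ABaCdd$aCCAAAcAAccC
  rot[13] = BaCdd$aCCAAAcAAccCA
  rot[14] = aCdd$aCCAAAcAAccCAB
  rot[15] = Cdd$aCCAAAcAAccCABa
  rot[16] = dd$aCCAAAcAAccCABaC
  rot[17] = d$aCCAAAcAAccCABaCd
  rot[18] = $aCCAAAcAAccCABaCdd
Sorted (with $ < everything):
  sorted[0] = $aCCAAAcAAccCABaCdd  (last char: 'd')
  sorted[1] = AAAcAAccCABaCdd$aCC  (last char: 'C')
  sorted[2] = AAcAAccCABaCdd$aCCA  (last char: 'A')
  sorted[3] = AAccCABaCdd$aCCAAAc  (last char: 'c')
  sorted[4] = ABaCdd$aCCAAAcAAccC  (last char: 'C')
  sorted[5] = AcAAccCABaCdd$aCCAA  (last char: 'A')
  sorted[6] = AccCABaCdd$aCCAAAcA  (last char: 'A')
  sorted[7] = BaCdd$aCCAAAcAAccCA  (last char: 'A')
  sorted[8] = CAAAcAAccCABaCdd$aC  (last char: 'C')
  sorted[9] = CABaCdd$aCCAAAcAAcc  (last char: 'c')
  sorted[10] = CCAAAcAAccCABaCdd$a  (last char: 'a')
  sorted[11] = Cdd$aCCAAAcAAccCABa  (last char: 'a')
  sorted[12] = aCCAAAcAAccCABaCdd$  (last char: '$')
  sorted[13] = aCdd$aCCAAAcAAccCAB  (last char: 'B')
  sorted[14] = cAAccCABaCdd$aCCAAA  (last char: 'A')
  sorted[15] = cCABaCdd$aCCAAAcAAc  (last char: 'c')
  sorted[16] = ccCABaCdd$aCCAAAcAA  (last char: 'A')
  sorted[17] = d$aCCAAAcAAccCABaCd  (last char: 'd')
  sorted[18] = dd$aCCAAAcAAccCABaC  (last char: 'C')
Last column: dCAcCAAACcaa$BAcAdC
Original string S is at sorted index 12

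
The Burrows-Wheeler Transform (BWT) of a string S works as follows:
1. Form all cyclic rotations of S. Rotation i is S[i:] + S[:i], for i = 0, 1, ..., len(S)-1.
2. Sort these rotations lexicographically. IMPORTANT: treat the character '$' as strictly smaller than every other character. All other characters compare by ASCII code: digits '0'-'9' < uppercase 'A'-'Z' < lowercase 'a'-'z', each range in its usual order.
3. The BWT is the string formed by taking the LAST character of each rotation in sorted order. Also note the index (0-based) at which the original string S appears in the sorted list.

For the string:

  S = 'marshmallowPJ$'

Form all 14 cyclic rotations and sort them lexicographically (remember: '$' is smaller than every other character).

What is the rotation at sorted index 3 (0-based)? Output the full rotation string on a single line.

All 14 rotations (rotation i = S[i:]+S[:i]):
  rot[0] = marshmallowPJ$
  rot[1] = arshmallowPJ$m
  rot[2] = rshmallowPJ$ma
  rot[3] = shmallowPJ$mar
  rot[4] = hmallowPJ$mars
  rot[5] = mallowPJ$marsh
  rot[6] = allowPJ$marshm
  rot[7] = llowPJ$marshma
  rot[8] = lowPJ$marshmal
  rot[9] = owPJ$marshmall
  rot[10] = wPJ$marshmallo
  rot[11] = PJ$marshmallow
  rot[12] = J$marshmallowP
  rot[13] = $marshmallowPJ
Sorted (with $ < everything):
  sorted[0] = $marshmallowPJ
  sorted[1] = J$marshmallowP
  sorted[2] = PJ$marshmallow
  sorted[3] = allowPJ$marshm
  sorted[4] = arshmallowPJ$m
  sorted[5] = hmallowPJ$mars
  sorted[6] = llowPJ$marshma
  sorted[7] = lowPJ$marshmal
  sorted[8] = mallowPJ$marsh
  sorted[9] = marshmallowPJ$
  sorted[10] = owPJ$marshmall
  sorted[11] = rshmallowPJ$ma
  sorted[12] = shmallowPJ$mar
  sorted[13] = wPJ$marshmallo
sorted[3] = allowPJ$marshm

Answer: allowPJ$marshm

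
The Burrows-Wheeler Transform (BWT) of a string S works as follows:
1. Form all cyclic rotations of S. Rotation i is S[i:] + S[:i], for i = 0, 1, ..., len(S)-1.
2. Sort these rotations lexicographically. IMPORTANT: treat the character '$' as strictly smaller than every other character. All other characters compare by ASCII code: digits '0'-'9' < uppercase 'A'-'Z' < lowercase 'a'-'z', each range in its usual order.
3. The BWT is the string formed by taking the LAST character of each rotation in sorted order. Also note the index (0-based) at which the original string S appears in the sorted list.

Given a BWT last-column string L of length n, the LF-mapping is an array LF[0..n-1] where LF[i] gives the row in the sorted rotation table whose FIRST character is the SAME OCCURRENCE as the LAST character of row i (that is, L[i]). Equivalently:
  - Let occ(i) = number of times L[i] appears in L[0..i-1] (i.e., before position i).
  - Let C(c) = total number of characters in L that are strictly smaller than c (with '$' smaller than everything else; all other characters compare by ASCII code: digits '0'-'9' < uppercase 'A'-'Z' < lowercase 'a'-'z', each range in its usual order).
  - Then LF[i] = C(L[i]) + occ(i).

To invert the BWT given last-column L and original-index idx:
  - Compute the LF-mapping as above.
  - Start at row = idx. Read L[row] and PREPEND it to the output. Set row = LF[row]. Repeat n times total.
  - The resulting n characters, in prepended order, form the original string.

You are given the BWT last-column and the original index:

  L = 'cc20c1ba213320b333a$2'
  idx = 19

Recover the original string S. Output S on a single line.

Answer: c01203ba23b22c1333ac$

Derivation:
LF mapping: 18 19 5 1 20 3 16 14 6 4 9 10 7 2 17 11 12 13 15 0 8
Walk LF starting at row 19, prepending L[row]:
  step 1: row=19, L[19]='$', prepend. Next row=LF[19]=0
  step 2: row=0, L[0]='c', prepend. Next row=LF[0]=18
  step 3: row=18, L[18]='a', prepend. Next row=LF[18]=15
  step 4: row=15, L[15]='3', prepend. Next row=LF[15]=11
  step 5: row=11, L[11]='3', prepend. Next row=LF[11]=10
  step 6: row=10, L[10]='3', prepend. Next row=LF[10]=9
  step 7: row=9, L[9]='1', prepend. Next row=LF[9]=4
  step 8: row=4, L[4]='c', prepend. Next row=LF[4]=20
  step 9: row=20, L[20]='2', prepend. Next row=LF[20]=8
  step 10: row=8, L[8]='2', prepend. Next row=LF[8]=6
  step 11: row=6, L[6]='b', prepend. Next row=LF[6]=16
  step 12: row=16, L[16]='3', prepend. Next row=LF[16]=12
  step 13: row=12, L[12]='2', prepend. Next row=LF[12]=7
  step 14: row=7, L[7]='a', prepend. Next row=LF[7]=14
  step 15: row=14, L[14]='b', prepend. Next row=LF[14]=17
  step 16: row=17, L[17]='3', prepend. Next row=LF[17]=13
  step 17: row=13, L[13]='0', prepend. Next row=LF[13]=2
  step 18: row=2, L[2]='2', prepend. Next row=LF[2]=5
  step 19: row=5, L[5]='1', prepend. Next row=LF[5]=3
  step 20: row=3, L[3]='0', prepend. Next row=LF[3]=1
  step 21: row=1, L[1]='c', prepend. Next row=LF[1]=19
Reversed output: c01203ba23b22c1333ac$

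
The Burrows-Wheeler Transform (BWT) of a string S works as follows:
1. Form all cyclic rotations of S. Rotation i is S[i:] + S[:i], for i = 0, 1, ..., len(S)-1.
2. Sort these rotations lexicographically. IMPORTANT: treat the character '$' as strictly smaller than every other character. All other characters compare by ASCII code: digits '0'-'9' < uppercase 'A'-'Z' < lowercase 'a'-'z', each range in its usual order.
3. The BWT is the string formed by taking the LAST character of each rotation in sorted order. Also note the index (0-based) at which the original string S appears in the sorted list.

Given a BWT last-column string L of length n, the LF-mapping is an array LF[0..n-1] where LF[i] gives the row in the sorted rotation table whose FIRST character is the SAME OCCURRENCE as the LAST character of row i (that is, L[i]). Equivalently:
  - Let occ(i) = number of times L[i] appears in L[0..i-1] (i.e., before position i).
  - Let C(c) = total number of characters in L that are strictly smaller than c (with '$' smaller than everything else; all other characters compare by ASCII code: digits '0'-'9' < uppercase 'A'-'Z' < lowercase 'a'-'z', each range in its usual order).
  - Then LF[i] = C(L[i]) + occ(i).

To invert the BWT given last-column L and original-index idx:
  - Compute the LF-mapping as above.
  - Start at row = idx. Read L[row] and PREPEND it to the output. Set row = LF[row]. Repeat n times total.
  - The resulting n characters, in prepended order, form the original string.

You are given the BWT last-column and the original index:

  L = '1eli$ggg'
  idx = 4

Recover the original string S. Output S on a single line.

Answer: giggle1$

Derivation:
LF mapping: 1 2 7 6 0 3 4 5
Walk LF starting at row 4, prepending L[row]:
  step 1: row=4, L[4]='$', prepend. Next row=LF[4]=0
  step 2: row=0, L[0]='1', prepend. Next row=LF[0]=1
  step 3: row=1, L[1]='e', prepend. Next row=LF[1]=2
  step 4: row=2, L[2]='l', prepend. Next row=LF[2]=7
  step 5: row=7, L[7]='g', prepend. Next row=LF[7]=5
  step 6: row=5, L[5]='g', prepend. Next row=LF[5]=3
  step 7: row=3, L[3]='i', prepend. Next row=LF[3]=6
  step 8: row=6, L[6]='g', prepend. Next row=LF[6]=4
Reversed output: giggle1$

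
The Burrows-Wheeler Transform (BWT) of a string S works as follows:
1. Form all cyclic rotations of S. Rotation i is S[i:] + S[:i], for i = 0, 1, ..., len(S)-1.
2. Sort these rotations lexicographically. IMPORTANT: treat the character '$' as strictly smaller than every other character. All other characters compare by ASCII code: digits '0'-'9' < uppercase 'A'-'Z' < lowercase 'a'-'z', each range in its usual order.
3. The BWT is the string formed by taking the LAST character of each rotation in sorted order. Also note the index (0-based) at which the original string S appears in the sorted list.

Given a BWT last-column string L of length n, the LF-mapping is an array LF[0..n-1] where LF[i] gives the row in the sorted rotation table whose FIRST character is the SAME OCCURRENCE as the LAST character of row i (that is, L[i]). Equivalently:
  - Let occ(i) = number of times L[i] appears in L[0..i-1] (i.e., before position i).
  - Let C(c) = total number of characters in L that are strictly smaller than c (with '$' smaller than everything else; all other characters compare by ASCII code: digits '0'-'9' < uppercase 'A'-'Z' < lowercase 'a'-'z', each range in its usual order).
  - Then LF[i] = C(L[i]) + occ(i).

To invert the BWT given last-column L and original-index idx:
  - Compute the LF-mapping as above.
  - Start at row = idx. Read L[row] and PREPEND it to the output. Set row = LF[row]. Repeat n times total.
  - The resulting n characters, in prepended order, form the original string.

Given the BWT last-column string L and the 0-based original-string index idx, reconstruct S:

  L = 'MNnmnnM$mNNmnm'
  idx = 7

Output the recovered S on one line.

Answer: mmnNmnnNnMmNM$

Derivation:
LF mapping: 1 3 10 6 11 12 2 0 7 4 5 8 13 9
Walk LF starting at row 7, prepending L[row]:
  step 1: row=7, L[7]='$', prepend. Next row=LF[7]=0
  step 2: row=0, L[0]='M', prepend. Next row=LF[0]=1
  step 3: row=1, L[1]='N', prepend. Next row=LF[1]=3
  step 4: row=3, L[3]='m', prepend. Next row=LF[3]=6
  step 5: row=6, L[6]='M', prepend. Next row=LF[6]=2
  step 6: row=2, L[2]='n', prepend. Next row=LF[2]=10
  step 7: row=10, L[10]='N', prepend. Next row=LF[10]=5
  step 8: row=5, L[5]='n', prepend. Next row=LF[5]=12
  step 9: row=12, L[12]='n', prepend. Next row=LF[12]=13
  step 10: row=13, L[13]='m', prepend. Next row=LF[13]=9
  step 11: row=9, L[9]='N', prepend. Next row=LF[9]=4
  step 12: row=4, L[4]='n', prepend. Next row=LF[4]=11
  step 13: row=11, L[11]='m', prepend. Next row=LF[11]=8
  step 14: row=8, L[8]='m', prepend. Next row=LF[8]=7
Reversed output: mmnNmnnNnMmNM$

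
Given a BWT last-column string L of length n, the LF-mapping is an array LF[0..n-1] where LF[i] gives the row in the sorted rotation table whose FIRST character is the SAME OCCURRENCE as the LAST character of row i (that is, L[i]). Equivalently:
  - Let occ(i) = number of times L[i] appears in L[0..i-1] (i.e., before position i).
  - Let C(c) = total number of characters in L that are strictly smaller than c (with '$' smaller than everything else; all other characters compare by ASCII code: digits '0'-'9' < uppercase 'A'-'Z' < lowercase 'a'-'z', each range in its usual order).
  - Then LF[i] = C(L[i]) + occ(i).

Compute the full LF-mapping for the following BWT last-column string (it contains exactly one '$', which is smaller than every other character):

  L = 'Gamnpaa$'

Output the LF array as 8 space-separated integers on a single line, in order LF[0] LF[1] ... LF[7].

Answer: 1 2 5 6 7 3 4 0

Derivation:
Char counts: '$':1, 'G':1, 'a':3, 'm':1, 'n':1, 'p':1
C (first-col start): C('$')=0, C('G')=1, C('a')=2, C('m')=5, C('n')=6, C('p')=7
L[0]='G': occ=0, LF[0]=C('G')+0=1+0=1
L[1]='a': occ=0, LF[1]=C('a')+0=2+0=2
L[2]='m': occ=0, LF[2]=C('m')+0=5+0=5
L[3]='n': occ=0, LF[3]=C('n')+0=6+0=6
L[4]='p': occ=0, LF[4]=C('p')+0=7+0=7
L[5]='a': occ=1, LF[5]=C('a')+1=2+1=3
L[6]='a': occ=2, LF[6]=C('a')+2=2+2=4
L[7]='$': occ=0, LF[7]=C('$')+0=0+0=0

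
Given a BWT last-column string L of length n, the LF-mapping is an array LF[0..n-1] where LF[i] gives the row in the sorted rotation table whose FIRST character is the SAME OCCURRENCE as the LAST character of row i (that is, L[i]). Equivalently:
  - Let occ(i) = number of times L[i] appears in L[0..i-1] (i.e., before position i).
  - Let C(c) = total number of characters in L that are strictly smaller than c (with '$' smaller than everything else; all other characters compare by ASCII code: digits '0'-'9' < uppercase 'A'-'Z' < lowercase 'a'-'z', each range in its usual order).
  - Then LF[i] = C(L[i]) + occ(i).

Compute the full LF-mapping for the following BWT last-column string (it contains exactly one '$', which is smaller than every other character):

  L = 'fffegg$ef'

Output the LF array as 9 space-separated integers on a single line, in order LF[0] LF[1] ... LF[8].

Char counts: '$':1, 'e':2, 'f':4, 'g':2
C (first-col start): C('$')=0, C('e')=1, C('f')=3, C('g')=7
L[0]='f': occ=0, LF[0]=C('f')+0=3+0=3
L[1]='f': occ=1, LF[1]=C('f')+1=3+1=4
L[2]='f': occ=2, LF[2]=C('f')+2=3+2=5
L[3]='e': occ=0, LF[3]=C('e')+0=1+0=1
L[4]='g': occ=0, LF[4]=C('g')+0=7+0=7
L[5]='g': occ=1, LF[5]=C('g')+1=7+1=8
L[6]='$': occ=0, LF[6]=C('$')+0=0+0=0
L[7]='e': occ=1, LF[7]=C('e')+1=1+1=2
L[8]='f': occ=3, LF[8]=C('f')+3=3+3=6

Answer: 3 4 5 1 7 8 0 2 6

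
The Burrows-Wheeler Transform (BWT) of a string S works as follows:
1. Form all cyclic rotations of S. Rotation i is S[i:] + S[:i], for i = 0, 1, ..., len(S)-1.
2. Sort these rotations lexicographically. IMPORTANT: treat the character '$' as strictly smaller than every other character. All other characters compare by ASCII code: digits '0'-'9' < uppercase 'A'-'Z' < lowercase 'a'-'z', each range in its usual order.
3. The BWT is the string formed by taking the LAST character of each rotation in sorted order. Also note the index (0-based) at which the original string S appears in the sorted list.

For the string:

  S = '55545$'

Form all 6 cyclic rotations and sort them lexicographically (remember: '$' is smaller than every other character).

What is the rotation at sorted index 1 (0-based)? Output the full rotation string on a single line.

Answer: 45$555

Derivation:
All 6 rotations (rotation i = S[i:]+S[:i]):
  rot[0] = 55545$
  rot[1] = 5545$5
  rot[2] = 545$55
  rot[3] = 45$555
  rot[4] = 5$5554
  rot[5] = $55545
Sorted (with $ < everything):
  sorted[0] = $55545
  sorted[1] = 45$555
  sorted[2] = 5$5554
  sorted[3] = 545$55
  sorted[4] = 5545$5
  sorted[5] = 55545$
sorted[1] = 45$555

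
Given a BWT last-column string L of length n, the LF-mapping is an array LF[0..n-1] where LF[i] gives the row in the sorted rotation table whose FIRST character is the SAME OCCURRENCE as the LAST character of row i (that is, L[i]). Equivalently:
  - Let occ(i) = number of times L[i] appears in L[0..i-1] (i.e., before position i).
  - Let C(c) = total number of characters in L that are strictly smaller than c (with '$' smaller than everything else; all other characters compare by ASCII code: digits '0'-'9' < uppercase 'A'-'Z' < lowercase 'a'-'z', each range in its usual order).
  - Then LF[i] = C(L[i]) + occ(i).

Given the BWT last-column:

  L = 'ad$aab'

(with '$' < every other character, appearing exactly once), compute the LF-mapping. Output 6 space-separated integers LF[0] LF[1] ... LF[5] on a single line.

Answer: 1 5 0 2 3 4

Derivation:
Char counts: '$':1, 'a':3, 'b':1, 'd':1
C (first-col start): C('$')=0, C('a')=1, C('b')=4, C('d')=5
L[0]='a': occ=0, LF[0]=C('a')+0=1+0=1
L[1]='d': occ=0, LF[1]=C('d')+0=5+0=5
L[2]='$': occ=0, LF[2]=C('$')+0=0+0=0
L[3]='a': occ=1, LF[3]=C('a')+1=1+1=2
L[4]='a': occ=2, LF[4]=C('a')+2=1+2=3
L[5]='b': occ=0, LF[5]=C('b')+0=4+0=4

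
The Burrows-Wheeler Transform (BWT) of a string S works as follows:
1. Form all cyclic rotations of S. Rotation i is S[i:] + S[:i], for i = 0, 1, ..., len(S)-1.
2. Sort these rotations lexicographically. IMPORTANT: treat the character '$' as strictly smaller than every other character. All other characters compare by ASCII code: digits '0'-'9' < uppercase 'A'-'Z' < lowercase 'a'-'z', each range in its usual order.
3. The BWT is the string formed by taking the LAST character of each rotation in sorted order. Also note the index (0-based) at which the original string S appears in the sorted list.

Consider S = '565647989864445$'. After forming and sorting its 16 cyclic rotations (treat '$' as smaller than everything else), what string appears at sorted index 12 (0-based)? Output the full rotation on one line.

Answer: 864445$565647989

Derivation:
All 16 rotations (rotation i = S[i:]+S[:i]):
  rot[0] = 565647989864445$
  rot[1] = 65647989864445$5
  rot[2] = 5647989864445$56
  rot[3] = 647989864445$565
  rot[4] = 47989864445$5656
  rot[5] = 7989864445$56564
  rot[6] = 989864445$565647
  rot[7] = 89864445$5656479
  rot[8] = 9864445$56564798
  rot[9] = 864445$565647989
  rot[10] = 64445$5656479898
  rot[11] = 4445$56564798986
  rot[12] = 445$565647989864
  rot[13] = 45$5656479898644
  rot[14] = 5$56564798986444
  rot[15] = $565647989864445
Sorted (with $ < everything):
  sorted[0] = $565647989864445
  sorted[1] = 4445$56564798986
  sorted[2] = 445$565647989864
  sorted[3] = 45$5656479898644
  sorted[4] = 47989864445$5656
  sorted[5] = 5$56564798986444
  sorted[6] = 5647989864445$56
  sorted[7] = 565647989864445$
  sorted[8] = 64445$5656479898
  sorted[9] = 647989864445$565
  sorted[10] = 65647989864445$5
  sorted[11] = 7989864445$56564
  sorted[12] = 864445$565647989
  sorted[13] = 89864445$5656479
  sorted[14] = 9864445$56564798
  sorted[15] = 989864445$565647
sorted[12] = 864445$565647989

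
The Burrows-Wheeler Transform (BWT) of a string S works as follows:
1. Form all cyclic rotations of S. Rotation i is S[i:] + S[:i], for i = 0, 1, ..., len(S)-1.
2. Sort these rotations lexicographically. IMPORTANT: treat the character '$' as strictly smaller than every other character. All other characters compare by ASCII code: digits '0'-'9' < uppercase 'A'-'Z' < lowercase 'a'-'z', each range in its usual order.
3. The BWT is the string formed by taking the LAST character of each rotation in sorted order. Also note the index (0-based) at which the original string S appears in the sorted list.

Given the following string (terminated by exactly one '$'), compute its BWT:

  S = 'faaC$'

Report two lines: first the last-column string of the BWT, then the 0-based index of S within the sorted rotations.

All 5 rotations (rotation i = S[i:]+S[:i]):
  rot[0] = faaC$
  rot[1] = aaC$f
  rot[2] = aC$fa
  rot[3] = C$faa
  rot[4] = $faaC
Sorted (with $ < everything):
  sorted[0] = $faaC  (last char: 'C')
  sorted[1] = C$faa  (last char: 'a')
  sorted[2] = aC$fa  (last char: 'a')
  sorted[3] = aaC$f  (last char: 'f')
  sorted[4] = faaC$  (last char: '$')
Last column: Caaf$
Original string S is at sorted index 4

Answer: Caaf$
4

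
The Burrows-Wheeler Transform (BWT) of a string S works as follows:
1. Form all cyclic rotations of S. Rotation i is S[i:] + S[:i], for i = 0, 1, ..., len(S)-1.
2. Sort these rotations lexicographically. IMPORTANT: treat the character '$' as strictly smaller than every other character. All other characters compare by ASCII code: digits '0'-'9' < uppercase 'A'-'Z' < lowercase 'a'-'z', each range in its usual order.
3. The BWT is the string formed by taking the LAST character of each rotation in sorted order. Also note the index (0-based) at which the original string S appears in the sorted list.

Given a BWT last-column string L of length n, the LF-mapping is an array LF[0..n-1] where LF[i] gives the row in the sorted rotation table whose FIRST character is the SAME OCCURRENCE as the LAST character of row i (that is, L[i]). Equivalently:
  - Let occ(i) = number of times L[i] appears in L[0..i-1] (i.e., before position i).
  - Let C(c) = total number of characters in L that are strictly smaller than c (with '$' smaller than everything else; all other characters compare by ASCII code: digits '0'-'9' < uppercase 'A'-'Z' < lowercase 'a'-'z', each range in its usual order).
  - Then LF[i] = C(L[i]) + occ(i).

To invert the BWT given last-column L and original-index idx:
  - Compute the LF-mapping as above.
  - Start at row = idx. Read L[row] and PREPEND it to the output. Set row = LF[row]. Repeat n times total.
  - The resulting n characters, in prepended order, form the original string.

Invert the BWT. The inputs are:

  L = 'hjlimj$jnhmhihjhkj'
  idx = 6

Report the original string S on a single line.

LF mapping: 1 8 14 6 15 9 0 10 17 2 16 3 7 4 11 5 13 12
Walk LF starting at row 6, prepending L[row]:
  step 1: row=6, L[6]='$', prepend. Next row=LF[6]=0
  step 2: row=0, L[0]='h', prepend. Next row=LF[0]=1
  step 3: row=1, L[1]='j', prepend. Next row=LF[1]=8
  step 4: row=8, L[8]='n', prepend. Next row=LF[8]=17
  step 5: row=17, L[17]='j', prepend. Next row=LF[17]=12
  step 6: row=12, L[12]='i', prepend. Next row=LF[12]=7
  step 7: row=7, L[7]='j', prepend. Next row=LF[7]=10
  step 8: row=10, L[10]='m', prepend. Next row=LF[10]=16
  step 9: row=16, L[16]='k', prepend. Next row=LF[16]=13
  step 10: row=13, L[13]='h', prepend. Next row=LF[13]=4
  step 11: row=4, L[4]='m', prepend. Next row=LF[4]=15
  step 12: row=15, L[15]='h', prepend. Next row=LF[15]=5
  step 13: row=5, L[5]='j', prepend. Next row=LF[5]=9
  step 14: row=9, L[9]='h', prepend. Next row=LF[9]=2
  step 15: row=2, L[2]='l', prepend. Next row=LF[2]=14
  step 16: row=14, L[14]='j', prepend. Next row=LF[14]=11
  step 17: row=11, L[11]='h', prepend. Next row=LF[11]=3
  step 18: row=3, L[3]='i', prepend. Next row=LF[3]=6
Reversed output: ihjlhjhmhkmjijnjh$

Answer: ihjlhjhmhkmjijnjh$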